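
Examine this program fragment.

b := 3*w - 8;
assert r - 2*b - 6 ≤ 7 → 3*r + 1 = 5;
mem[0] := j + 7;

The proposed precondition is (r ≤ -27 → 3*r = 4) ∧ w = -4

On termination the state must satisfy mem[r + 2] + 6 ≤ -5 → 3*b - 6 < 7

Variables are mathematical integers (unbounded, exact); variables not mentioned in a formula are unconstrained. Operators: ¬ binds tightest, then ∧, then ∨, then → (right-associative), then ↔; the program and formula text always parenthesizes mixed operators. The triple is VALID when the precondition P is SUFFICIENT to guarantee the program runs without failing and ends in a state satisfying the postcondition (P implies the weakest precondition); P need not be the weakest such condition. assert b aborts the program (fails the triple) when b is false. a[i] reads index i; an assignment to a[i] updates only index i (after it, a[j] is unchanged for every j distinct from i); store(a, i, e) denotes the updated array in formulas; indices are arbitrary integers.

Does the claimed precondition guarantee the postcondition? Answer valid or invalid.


Working backward. After the program, the postcondition mem[r + 2] + 6 ≤ -5 → 3*b - 6 < 7 must hold; in canonical form it is mem[r + 2] ≤ -11 → 3*b < 13.
Before mem[0] := j + 7: store(mem, 0, j + 7)[r + 2] ≤ -11 → 3*b < 13
Before assert r - 2*b - 6 ≤ 7 → 3*r + 1 = 5: (r ≤ 2*b + 13 → 3*r = 4) ∧ (store(mem, 0, j + 7)[r + 2] ≤ -11 → 3*b < 13)
Before b := 3*w - 8: (r ≤ 6*w - 3 → 3*r = 4) ∧ (store(mem, 0, j + 7)[r + 2] ≤ -11 → 9*w < 37)
The weakest precondition is (r ≤ 6*w - 3 → 3*r = 4) ∧ (store(mem, 0, j + 7)[r + 2] ≤ -11 → 9*w < 37).
Check whether (r ≤ -27 → 3*r = 4) ∧ w = -4 implies it.
Every state satisfying the precondition satisfies the weakest precondition: the implication holds.
Answer: valid


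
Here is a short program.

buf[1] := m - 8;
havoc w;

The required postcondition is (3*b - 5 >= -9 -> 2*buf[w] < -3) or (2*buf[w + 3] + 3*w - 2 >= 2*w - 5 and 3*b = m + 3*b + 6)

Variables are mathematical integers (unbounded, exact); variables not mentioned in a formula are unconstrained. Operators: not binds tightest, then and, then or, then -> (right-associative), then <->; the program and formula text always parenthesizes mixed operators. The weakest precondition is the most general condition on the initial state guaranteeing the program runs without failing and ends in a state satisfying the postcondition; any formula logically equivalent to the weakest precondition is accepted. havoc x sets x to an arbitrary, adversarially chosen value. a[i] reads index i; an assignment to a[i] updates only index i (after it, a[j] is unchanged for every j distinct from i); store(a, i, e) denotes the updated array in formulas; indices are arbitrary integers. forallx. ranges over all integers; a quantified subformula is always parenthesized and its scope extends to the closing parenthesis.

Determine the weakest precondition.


Working backward. After the program, the postcondition (3*b - 5 >= -9 -> 2*buf[w] < -3) or (2*buf[w + 3] + 3*w - 2 >= 2*w - 5 and 3*b = m + 3*b + 6) must hold; in canonical form it is (3*b >= -4 -> 2*buf[w] < -3) or (2*buf[w + 3] + w >= -3 and m = -6).
Before havoc w: forall w_1. ((3*b >= -4 -> 2*buf[w_1] < -3) or (2*buf[w_1 + 3] + w_1 >= -3 and m = -6))
Before buf[1] := m - 8: forall w_1. ((3*b >= -4 -> 2*store(buf, 1, m - 8)[w_1] < -3) or (2*store(buf, 1, m - 8)[w_1 + 3] + w_1 >= -3 and m = -6))
Answer: WP = forall w_1. ((3*b >= -4 -> 2*store(buf, 1, m - 8)[w_1] < -3) or (2*store(buf, 1, m - 8)[w_1 + 3] + w_1 >= -3 and m = -6))


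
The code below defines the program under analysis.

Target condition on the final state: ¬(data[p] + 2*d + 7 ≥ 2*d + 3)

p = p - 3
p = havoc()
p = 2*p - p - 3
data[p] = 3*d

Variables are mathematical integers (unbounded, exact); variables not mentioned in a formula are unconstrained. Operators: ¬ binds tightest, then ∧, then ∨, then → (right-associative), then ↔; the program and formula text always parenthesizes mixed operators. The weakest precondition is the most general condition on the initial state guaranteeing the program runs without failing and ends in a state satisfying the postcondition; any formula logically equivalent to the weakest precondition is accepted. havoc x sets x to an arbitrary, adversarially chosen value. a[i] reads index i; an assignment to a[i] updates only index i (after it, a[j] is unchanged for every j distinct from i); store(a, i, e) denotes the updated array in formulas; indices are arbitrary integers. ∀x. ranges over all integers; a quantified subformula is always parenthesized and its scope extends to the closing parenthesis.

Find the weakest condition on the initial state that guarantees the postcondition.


Working backward. After the program, the postcondition ¬(data[p] + 2*d + 7 ≥ 2*d + 3) must hold; in canonical form it is ¬(data[p] ≥ -4).
Before data[p] := 3*d: ¬(store(data, p, 3*d)[p] ≥ -4)
Before p := 2*p - p - 3: ¬(store(data, p - 3, 3*d)[p - 3] ≥ -4)
Before havoc p: ∀p_1. (¬(store(data, p_1 - 3, 3*d)[p_1 - 3] ≥ -4))
Before p := p - 3: ∀p_1. (¬(store(data, p_1 - 3, 3*d)[p_1 - 3] ≥ -4))
Answer: WP = ∀p_1. (¬(store(data, p_1 - 3, 3*d)[p_1 - 3] ≥ -4))


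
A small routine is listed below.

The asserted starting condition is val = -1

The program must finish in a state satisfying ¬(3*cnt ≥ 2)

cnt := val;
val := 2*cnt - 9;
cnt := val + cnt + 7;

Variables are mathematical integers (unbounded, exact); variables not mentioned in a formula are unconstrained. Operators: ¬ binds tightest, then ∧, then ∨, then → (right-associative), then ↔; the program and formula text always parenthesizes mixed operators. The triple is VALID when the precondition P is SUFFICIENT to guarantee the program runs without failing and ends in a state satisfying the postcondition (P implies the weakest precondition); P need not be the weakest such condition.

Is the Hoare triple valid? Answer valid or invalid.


Working backward. After the program, ¬(3*cnt ≥ 2) must hold.
Before cnt := val + cnt + 7: ¬(3*cnt + 3*val ≥ -19)
Before val := 2*cnt - 9: ¬(9*cnt ≥ 8)
Before cnt := val: ¬(9*val ≥ 8)
The weakest precondition is ¬(9*val ≥ 8).
Check whether val = -1 implies it.
Every state satisfying the precondition satisfies the weakest precondition: the implication holds.
Answer: valid


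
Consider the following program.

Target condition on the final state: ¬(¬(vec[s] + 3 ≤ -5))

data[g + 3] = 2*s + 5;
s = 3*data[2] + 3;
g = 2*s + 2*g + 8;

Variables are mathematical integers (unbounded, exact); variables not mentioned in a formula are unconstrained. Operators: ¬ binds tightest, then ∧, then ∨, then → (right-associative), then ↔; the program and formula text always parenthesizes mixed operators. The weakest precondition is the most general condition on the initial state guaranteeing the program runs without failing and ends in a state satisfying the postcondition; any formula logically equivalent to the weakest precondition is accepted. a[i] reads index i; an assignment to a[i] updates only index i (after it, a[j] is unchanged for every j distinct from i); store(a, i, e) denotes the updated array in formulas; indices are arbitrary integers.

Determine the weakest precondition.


Working backward. After the program, the postcondition ¬(¬(vec[s] + 3 ≤ -5)) must hold; in canonical form it is vec[s] ≤ -8.
Before g := 2*s + 2*g + 8: vec[s] ≤ -8
Before s := 3*data[2] + 3: vec[3*data[2] + 3] ≤ -8
Before data[g + 3] := 2*s + 5: vec[3*store(data, g + 3, 2*s + 5)[2] + 3] ≤ -8
Answer: WP = vec[3*store(data, g + 3, 2*s + 5)[2] + 3] ≤ -8


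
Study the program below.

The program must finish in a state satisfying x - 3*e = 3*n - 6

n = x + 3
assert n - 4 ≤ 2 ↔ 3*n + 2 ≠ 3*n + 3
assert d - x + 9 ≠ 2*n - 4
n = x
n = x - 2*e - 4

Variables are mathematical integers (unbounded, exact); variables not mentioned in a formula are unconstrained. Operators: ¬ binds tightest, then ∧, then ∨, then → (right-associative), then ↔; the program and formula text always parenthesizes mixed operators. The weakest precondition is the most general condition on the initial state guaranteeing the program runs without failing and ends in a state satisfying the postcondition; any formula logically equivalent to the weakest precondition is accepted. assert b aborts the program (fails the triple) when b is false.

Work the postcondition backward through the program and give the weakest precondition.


Working backward. After the program, the postcondition x - 3*e = 3*n - 6 must hold; in canonical form it is x = 3*e + 3*n - 6.
Before n := x - 2*e - 4: 3*e = 2*x - 18
Before n := x: 3*e = 2*x - 18
Before assert d - x + 9 ≠ 2*n - 4: d ≠ 2*n + x - 13 ∧ 3*e = 2*x - 18
Before assert n - 4 ≤ 2 ↔ 3*n + 2 ≠ 3*n + 3: n ≤ 6 ∧ d ≠ 2*n + x - 13 ∧ 3*e = 2*x - 18
Before n := x + 3: x ≤ 3 ∧ d ≠ 3*x - 7 ∧ 3*e = 2*x - 18
Answer: WP = x ≤ 3 ∧ d ≠ 3*x - 7 ∧ 3*e = 2*x - 18


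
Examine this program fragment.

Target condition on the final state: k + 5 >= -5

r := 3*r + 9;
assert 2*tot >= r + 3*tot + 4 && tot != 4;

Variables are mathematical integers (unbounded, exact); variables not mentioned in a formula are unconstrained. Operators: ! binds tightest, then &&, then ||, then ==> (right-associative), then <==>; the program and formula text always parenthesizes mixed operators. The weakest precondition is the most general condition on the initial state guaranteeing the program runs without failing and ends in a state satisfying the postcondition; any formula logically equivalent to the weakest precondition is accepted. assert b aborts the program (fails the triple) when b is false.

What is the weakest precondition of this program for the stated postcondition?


Working backward. After the program, the postcondition k + 5 >= -5 must hold; in canonical form it is k >= -10.
Before assert 2*tot >= r + 3*tot + 4 && tot != 4: r + tot <= -4 && tot != 4 && k >= -10
Before r := 3*r + 9: 3*r + tot <= -13 && tot != 4 && k >= -10
Answer: WP = 3*r + tot <= -13 && tot != 4 && k >= -10


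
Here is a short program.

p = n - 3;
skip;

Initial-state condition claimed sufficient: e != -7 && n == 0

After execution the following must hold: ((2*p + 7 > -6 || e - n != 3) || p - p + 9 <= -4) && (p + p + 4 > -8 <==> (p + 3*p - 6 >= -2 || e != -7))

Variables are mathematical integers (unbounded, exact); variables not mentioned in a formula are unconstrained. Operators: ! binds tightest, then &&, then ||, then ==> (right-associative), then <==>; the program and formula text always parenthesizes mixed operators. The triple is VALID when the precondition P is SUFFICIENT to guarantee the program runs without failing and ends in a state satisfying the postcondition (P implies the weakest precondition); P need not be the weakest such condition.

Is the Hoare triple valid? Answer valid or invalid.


Working backward. After the program, the postcondition ((2*p + 7 > -6 || e - n != 3) || p - p + 9 <= -4) && (p + p + 4 > -8 <==> (p + 3*p - 6 >= -2 || e != -7)) must hold; in canonical form it is (2*p > -13 || e != n + 3) && (2*p > -12 <==> (4*p >= 4 || e != -7)).
Before skip: (2*p > -13 || e != n + 3) && (2*p > -12 <==> (4*p >= 4 || e != -7))
Before p := n - 3: (2*n > -7 || e != n + 3) && (2*n > -6 <==> (4*n >= 16 || e != -7))
The weakest precondition is (2*n > -7 || e != n + 3) && (2*n > -6 <==> (4*n >= 16 || e != -7)).
Check whether e != -7 && n == 0 implies it.
Every state satisfying the precondition satisfies the weakest precondition: the implication holds.
Answer: valid


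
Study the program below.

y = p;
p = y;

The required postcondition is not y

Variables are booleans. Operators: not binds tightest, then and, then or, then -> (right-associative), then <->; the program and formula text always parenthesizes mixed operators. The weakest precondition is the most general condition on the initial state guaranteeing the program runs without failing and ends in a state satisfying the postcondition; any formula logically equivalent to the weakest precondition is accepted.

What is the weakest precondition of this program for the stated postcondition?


Working backward. After the program, not y must hold.
Before p := y: not y
Before y := p: not p
Answer: WP = not p


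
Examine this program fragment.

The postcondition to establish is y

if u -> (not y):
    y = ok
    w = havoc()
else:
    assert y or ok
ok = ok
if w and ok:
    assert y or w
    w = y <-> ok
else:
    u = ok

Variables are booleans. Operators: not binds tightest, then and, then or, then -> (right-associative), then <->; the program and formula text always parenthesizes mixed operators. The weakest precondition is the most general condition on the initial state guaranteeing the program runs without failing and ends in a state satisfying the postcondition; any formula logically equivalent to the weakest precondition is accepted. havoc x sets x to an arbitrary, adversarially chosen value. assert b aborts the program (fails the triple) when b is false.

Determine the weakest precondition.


Working backward. After the program, y must hold.
Then branch requires (y or w) and y; else branch requires y.
Before the if: ((w and ok) -> ((y or w) and y)) and ((not (w and ok)) -> y)
Before ok := ok: ((w and ok) -> ((y or w) and y)) and ((not (w and ok)) -> y)
Then branch requires ((not ok) -> ok) and ok; else branch requires (y or ok) and ((w and ok) -> ((y or w) and y)) and ((not (w and ok)) -> y).
Before the if: ((u -> (not y)) -> (((not ok) -> ok) and ok)) and ((not (u -> (not y))) -> ((y or ok) and ((w and ok) -> ((y or w) and y)) and ((not (w and ok)) -> y)))
Answer: WP = ((u -> (not y)) -> (((not ok) -> ok) and ok)) and ((not (u -> (not y))) -> ((y or ok) and ((w and ok) -> ((y or w) and y)) and ((not (w and ok)) -> y)))


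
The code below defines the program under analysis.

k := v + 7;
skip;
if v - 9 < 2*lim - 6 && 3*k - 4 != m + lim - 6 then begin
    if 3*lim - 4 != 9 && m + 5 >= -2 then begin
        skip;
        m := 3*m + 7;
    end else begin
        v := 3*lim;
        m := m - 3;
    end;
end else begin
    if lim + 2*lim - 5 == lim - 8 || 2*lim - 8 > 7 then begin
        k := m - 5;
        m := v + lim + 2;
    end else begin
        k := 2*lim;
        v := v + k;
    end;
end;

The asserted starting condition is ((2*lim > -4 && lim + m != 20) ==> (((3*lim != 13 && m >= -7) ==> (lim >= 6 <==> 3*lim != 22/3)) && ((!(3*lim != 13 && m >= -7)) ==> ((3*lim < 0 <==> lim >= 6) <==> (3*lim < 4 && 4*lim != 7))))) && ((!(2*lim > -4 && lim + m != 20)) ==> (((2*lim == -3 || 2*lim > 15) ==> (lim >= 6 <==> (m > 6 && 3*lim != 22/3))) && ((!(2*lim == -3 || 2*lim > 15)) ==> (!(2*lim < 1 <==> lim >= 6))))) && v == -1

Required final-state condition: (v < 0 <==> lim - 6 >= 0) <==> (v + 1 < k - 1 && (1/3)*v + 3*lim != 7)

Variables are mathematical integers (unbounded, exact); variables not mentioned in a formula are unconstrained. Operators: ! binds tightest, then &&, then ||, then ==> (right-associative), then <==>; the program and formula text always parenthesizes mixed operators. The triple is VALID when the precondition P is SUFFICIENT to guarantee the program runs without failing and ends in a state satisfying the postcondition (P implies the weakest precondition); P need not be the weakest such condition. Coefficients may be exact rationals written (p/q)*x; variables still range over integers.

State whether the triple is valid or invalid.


Working backward. After the program, the postcondition (v < 0 <==> lim - 6 >= 0) <==> (v + 1 < k - 1 && (1/3)*v + 3*lim != 7) must hold; in canonical form it is (v < 0 <==> lim >= 6) <==> (v < k - 2 && 3*lim + (1/3)*v != 7).
Then branch requires ((3*lim != 13 && m >= -7) ==> ((v < 0 <==> lim >= 6) <==> (v < k - 2 && 3*lim + (1/3)*v != 7))) && ((!(3*lim != 13 && m >= -7)) ==> ((3*lim < 0 <==> lim >= 6) <==> (3*lim < k - 2 && 4*lim != 7))); else branch requires ((2*lim == -3 || 2*lim > 15) ==> ((v < 0 <==> lim >= 6) <==> (v < m - 7 && 3*lim + (1/3)*v != 7))) && ((!(2*lim == -3 || 2*lim > 15)) ==> ((2*lim + v < 0 <==> lim >= 6) <==> (v < -2 && (11/3)*lim + (1/3)*v != 7))).
Before the if: ((v < 2*lim + 3 && 3*k != lim + m - 2) ==> (((3*lim != 13 && m >= -7) ==> ((v < 0 <==> lim >= 6) <==> (v < k - 2 && 3*lim + (1/3)*v != 7))) && ((!(3*lim != 13 && m >= -7)) ==> ((3*lim < 0 <==> lim >= 6) <==> (3*lim < k - 2 && 4*lim != 7))))) && ((!(v < 2*lim + 3 && 3*k != lim + m - 2)) ==> (((2*lim == -3 || 2*lim > 15) ==> ((v < 0 <==> lim >= 6) <==> (v < m - 7 && 3*lim + (1/3)*v != 7))) && ((!(2*lim == -3 || 2*lim > 15)) ==> ((2*lim + v < 0 <==> lim >= 6) <==> (v < -2 && (11/3)*lim + (1/3)*v != 7)))))
Before skip: ((v < 2*lim + 3 && 3*k != lim + m - 2) ==> (((3*lim != 13 && m >= -7) ==> ((v < 0 <==> lim >= 6) <==> (v < k - 2 && 3*lim + (1/3)*v != 7))) && ((!(3*lim != 13 && m >= -7)) ==> ((3*lim < 0 <==> lim >= 6) <==> (3*lim < k - 2 && 4*lim != 7))))) && ((!(v < 2*lim + 3 && 3*k != lim + m - 2)) ==> (((2*lim == -3 || 2*lim > 15) ==> ((v < 0 <==> lim >= 6) <==> (v < m - 7 && 3*lim + (1/3)*v != 7))) && ((!(2*lim == -3 || 2*lim > 15)) ==> ((2*lim + v < 0 <==> lim >= 6) <==> (v < -2 && (11/3)*lim + (1/3)*v != 7)))))
Before k := v + 7: ((v < 2*lim + 3 && 3*v != lim + m - 23) ==> (((3*lim != 13 && m >= -7) ==> ((v < 0 <==> lim >= 6) <==> 3*lim + (1/3)*v != 7)) && ((!(3*lim != 13 && m >= -7)) ==> ((3*lim < 0 <==> lim >= 6) <==> (3*lim < v + 5 && 4*lim != 7))))) && ((!(v < 2*lim + 3 && 3*v != lim + m - 23)) ==> (((2*lim == -3 || 2*lim > 15) ==> ((v < 0 <==> lim >= 6) <==> (v < m - 7 && 3*lim + (1/3)*v != 7))) && ((!(2*lim == -3 || 2*lim > 15)) ==> ((2*lim + v < 0 <==> lim >= 6) <==> (v < -2 && (11/3)*lim + (1/3)*v != 7)))))
The weakest precondition is ((v < 2*lim + 3 && 3*v != lim + m - 23) ==> (((3*lim != 13 && m >= -7) ==> ((v < 0 <==> lim >= 6) <==> 3*lim + (1/3)*v != 7)) && ((!(3*lim != 13 && m >= -7)) ==> ((3*lim < 0 <==> lim >= 6) <==> (3*lim < v + 5 && 4*lim != 7))))) && ((!(v < 2*lim + 3 && 3*v != lim + m - 23)) ==> (((2*lim == -3 || 2*lim > 15) ==> ((v < 0 <==> lim >= 6) <==> (v < m - 7 && 3*lim + (1/3)*v != 7))) && ((!(2*lim == -3 || 2*lim > 15)) ==> ((2*lim + v < 0 <==> lim >= 6) <==> (v < -2 && (11/3)*lim + (1/3)*v != 7))))).
Check whether ((2*lim > -4 && lim + m != 20) ==> (((3*lim != 13 && m >= -7) ==> (lim >= 6 <==> 3*lim != 22/3)) && ((!(3*lim != 13 && m >= -7)) ==> ((3*lim < 0 <==> lim >= 6) <==> (3*lim < 4 && 4*lim != 7))))) && ((!(2*lim > -4 && lim + m != 20)) ==> (((2*lim == -3 || 2*lim > 15) ==> (lim >= 6 <==> (m > 6 && 3*lim != 22/3))) && ((!(2*lim == -3 || 2*lim > 15)) ==> (!(2*lim < 1 <==> lim >= 6))))) && v == -1 implies it.
Every state satisfying the precondition satisfies the weakest precondition: the implication holds.
Answer: valid


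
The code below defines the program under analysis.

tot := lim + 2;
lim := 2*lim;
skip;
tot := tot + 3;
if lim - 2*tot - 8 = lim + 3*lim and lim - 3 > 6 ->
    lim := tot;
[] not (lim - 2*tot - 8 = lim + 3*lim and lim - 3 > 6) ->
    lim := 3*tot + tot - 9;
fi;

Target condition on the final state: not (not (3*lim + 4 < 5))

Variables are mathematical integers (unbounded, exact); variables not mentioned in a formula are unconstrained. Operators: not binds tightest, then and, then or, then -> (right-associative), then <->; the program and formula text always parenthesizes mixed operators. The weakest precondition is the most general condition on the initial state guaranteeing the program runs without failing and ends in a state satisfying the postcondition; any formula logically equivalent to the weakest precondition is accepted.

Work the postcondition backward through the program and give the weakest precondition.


Working backward. After the program, the postcondition not (not (3*lim + 4 < 5)) must hold; in canonical form it is 3*lim < 1.
Then branch requires 3*tot < 1; else branch requires 12*tot < 28.
Before the if: ((3*lim + 2*tot = -8 and lim > 9) -> 3*tot < 1) and ((not (3*lim + 2*tot = -8 and lim > 9)) -> 12*tot < 28)
Before tot := tot + 3: ((3*lim + 2*tot = -14 and lim > 9) -> 3*tot < -8) and ((not (3*lim + 2*tot = -14 and lim > 9)) -> 12*tot < -8)
Before skip: ((3*lim + 2*tot = -14 and lim > 9) -> 3*tot < -8) and ((not (3*lim + 2*tot = -14 and lim > 9)) -> 12*tot < -8)
Before lim := 2*lim: ((6*lim + 2*tot = -14 and 2*lim > 9) -> 3*tot < -8) and ((not (6*lim + 2*tot = -14 and 2*lim > 9)) -> 12*tot < -8)
Before tot := lim + 2: ((8*lim = -18 and 2*lim > 9) -> 3*lim < -14) and ((not (8*lim = -18 and 2*lim > 9)) -> 12*lim < -32)
Answer: WP = ((8*lim = -18 and 2*lim > 9) -> 3*lim < -14) and ((not (8*lim = -18 and 2*lim > 9)) -> 12*lim < -32)


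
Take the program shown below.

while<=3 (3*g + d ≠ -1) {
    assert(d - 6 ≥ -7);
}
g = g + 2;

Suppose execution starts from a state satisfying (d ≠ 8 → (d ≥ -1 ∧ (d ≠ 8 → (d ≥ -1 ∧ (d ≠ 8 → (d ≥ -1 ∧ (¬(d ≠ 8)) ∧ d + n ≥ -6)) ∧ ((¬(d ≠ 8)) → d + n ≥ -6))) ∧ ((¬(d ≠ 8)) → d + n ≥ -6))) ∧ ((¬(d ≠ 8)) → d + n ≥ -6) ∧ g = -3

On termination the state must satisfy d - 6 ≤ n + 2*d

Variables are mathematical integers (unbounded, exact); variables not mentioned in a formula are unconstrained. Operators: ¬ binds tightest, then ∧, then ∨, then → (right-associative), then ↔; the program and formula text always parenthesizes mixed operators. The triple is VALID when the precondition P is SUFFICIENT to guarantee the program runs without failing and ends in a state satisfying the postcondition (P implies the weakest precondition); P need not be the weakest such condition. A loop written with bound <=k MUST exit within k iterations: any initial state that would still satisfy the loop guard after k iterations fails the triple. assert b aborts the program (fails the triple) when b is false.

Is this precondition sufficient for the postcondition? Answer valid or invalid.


Working backward. After the program, the postcondition d - 6 ≤ n + 2*d must hold; in canonical form it is d + n ≥ -6.
Before g := g + 2: d + n ≥ -6
Before the loop (bound <=3), unroll the exhaustion recursion (WP_0 = exit-now case; WP_j = one more guarded iteration, up to j = 3):
  WP_0: (¬(d + 3*g ≠ -1)) ∧ d + n ≥ -6
  WP_1: (d + 3*g ≠ -1 → (d ≥ -1 ∧ (¬(d + 3*g ≠ -1)) ∧ d + n ≥ -6)) ∧ ((¬(d + 3*g ≠ -1)) → d + n ≥ -6)
  WP_2: (d + 3*g ≠ -1 → (d ≥ -1 ∧ (d + 3*g ≠ -1 → (d ≥ -1 ∧ (¬(d + 3*g ≠ -1)) ∧ d + n ≥ -6)) ∧ ((¬(d + 3*g ≠ -1)) → d + n ≥ -6))) ∧ ((¬(d + 3*g ≠ -1)) → d + n ≥ -6)
  WP_3: (d + 3*g ≠ -1 → (d ≥ -1 ∧ (d + 3*g ≠ -1 → (d ≥ -1 ∧ (d + 3*g ≠ -1 → (d ≥ -1 ∧ (¬(d + 3*g ≠ -1)) ∧ d + n ≥ -6)) ∧ ((¬(d + 3*g ≠ -1)) → d + n ≥ -6))) ∧ ((¬(d + 3*g ≠ -1)) → d + n ≥ -6))) ∧ ((¬(d + 3*g ≠ -1)) → d + n ≥ -6)
So before the loop: (d + 3*g ≠ -1 → (d ≥ -1 ∧ (d + 3*g ≠ -1 → (d ≥ -1 ∧ (d + 3*g ≠ -1 → (d ≥ -1 ∧ (¬(d + 3*g ≠ -1)) ∧ d + n ≥ -6)) ∧ ((¬(d + 3*g ≠ -1)) → d + n ≥ -6))) ∧ ((¬(d + 3*g ≠ -1)) → d + n ≥ -6))) ∧ ((¬(d + 3*g ≠ -1)) → d + n ≥ -6)
The weakest precondition is (d + 3*g ≠ -1 → (d ≥ -1 ∧ (d + 3*g ≠ -1 → (d ≥ -1 ∧ (d + 3*g ≠ -1 → (d ≥ -1 ∧ (¬(d + 3*g ≠ -1)) ∧ d + n ≥ -6)) ∧ ((¬(d + 3*g ≠ -1)) → d + n ≥ -6))) ∧ ((¬(d + 3*g ≠ -1)) → d + n ≥ -6))) ∧ ((¬(d + 3*g ≠ -1)) → d + n ≥ -6).
Check whether (d ≠ 8 → (d ≥ -1 ∧ (d ≠ 8 → (d ≥ -1 ∧ (d ≠ 8 → (d ≥ -1 ∧ (¬(d ≠ 8)) ∧ d + n ≥ -6)) ∧ ((¬(d ≠ 8)) → d + n ≥ -6))) ∧ ((¬(d ≠ 8)) → d + n ≥ -6))) ∧ ((¬(d ≠ 8)) → d + n ≥ -6) ∧ g = -3 implies it.
Every state satisfying the precondition satisfies the weakest precondition: the implication holds.
Answer: valid


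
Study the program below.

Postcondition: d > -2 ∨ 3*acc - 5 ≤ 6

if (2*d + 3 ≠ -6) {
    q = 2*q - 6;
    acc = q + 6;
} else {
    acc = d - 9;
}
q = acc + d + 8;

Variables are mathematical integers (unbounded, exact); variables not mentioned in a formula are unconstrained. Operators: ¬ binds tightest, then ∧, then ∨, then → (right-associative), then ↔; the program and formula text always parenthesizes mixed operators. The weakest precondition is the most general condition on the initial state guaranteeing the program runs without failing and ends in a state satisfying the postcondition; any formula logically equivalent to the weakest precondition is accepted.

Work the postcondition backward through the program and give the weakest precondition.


Working backward. After the program, the postcondition d > -2 ∨ 3*acc - 5 ≤ 6 must hold; in canonical form it is d > -2 ∨ 3*acc ≤ 11.
Before q := acc + d + 8: d > -2 ∨ 3*acc ≤ 11
Then branch requires d > -2 ∨ 6*q ≤ 11; else branch requires d > -2 ∨ 3*d ≤ 38.
Before the if: (2*d ≠ -9 → (d > -2 ∨ 6*q ≤ 11)) ∧ ((¬(2*d ≠ -9)) → (d > -2 ∨ 3*d ≤ 38))
Answer: WP = (2*d ≠ -9 → (d > -2 ∨ 6*q ≤ 11)) ∧ ((¬(2*d ≠ -9)) → (d > -2 ∨ 3*d ≤ 38))


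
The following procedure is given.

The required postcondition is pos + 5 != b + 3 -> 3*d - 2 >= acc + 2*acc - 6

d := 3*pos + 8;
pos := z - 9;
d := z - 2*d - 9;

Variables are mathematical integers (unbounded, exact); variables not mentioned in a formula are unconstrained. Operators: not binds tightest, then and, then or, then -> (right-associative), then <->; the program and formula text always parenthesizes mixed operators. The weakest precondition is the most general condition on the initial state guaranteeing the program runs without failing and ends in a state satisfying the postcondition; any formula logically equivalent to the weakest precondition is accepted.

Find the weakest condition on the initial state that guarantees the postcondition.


Working backward. After the program, the postcondition pos + 5 != b + 3 -> 3*d - 2 >= acc + 2*acc - 6 must hold; in canonical form it is pos != b - 2 -> 3*d >= 3*acc - 4.
Before d := z - 2*d - 9: pos != b - 2 -> 3*z >= 3*acc + 6*d + 23
Before pos := z - 9: z != b + 7 -> 3*z >= 3*acc + 6*d + 23
Before d := 3*pos + 8: z != b + 7 -> 3*z >= 3*acc + 18*pos + 71
Answer: WP = z != b + 7 -> 3*z >= 3*acc + 18*pos + 71


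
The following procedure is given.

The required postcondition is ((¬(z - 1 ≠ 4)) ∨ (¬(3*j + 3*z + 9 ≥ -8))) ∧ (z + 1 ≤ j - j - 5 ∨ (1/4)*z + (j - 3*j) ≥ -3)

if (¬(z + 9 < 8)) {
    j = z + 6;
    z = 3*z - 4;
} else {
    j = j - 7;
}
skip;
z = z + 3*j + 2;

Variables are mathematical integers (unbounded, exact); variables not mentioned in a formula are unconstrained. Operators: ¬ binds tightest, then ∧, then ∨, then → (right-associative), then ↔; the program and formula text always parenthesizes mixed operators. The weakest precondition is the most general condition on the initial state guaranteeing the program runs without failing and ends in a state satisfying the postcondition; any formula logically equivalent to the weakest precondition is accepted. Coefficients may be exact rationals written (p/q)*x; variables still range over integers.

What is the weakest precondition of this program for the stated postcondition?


Working backward. After the program, the postcondition ((¬(z - 1 ≠ 4)) ∨ (¬(3*j + 3*z + 9 ≥ -8))) ∧ (z + 1 ≤ j - j - 5 ∨ (1/4)*z + (j - 3*j) ≥ -3) must hold; in canonical form it is ((¬(z ≠ 5)) ∨ (¬(3*j + 3*z ≥ -17))) ∧ (z ≤ -6 ∨ (1/4)*z ≥ 2*j - 3).
Before z := z + 3*j + 2: ((¬(3*j + z ≠ 3)) ∨ (¬(12*j + 3*z ≥ -23))) ∧ (3*j + z ≤ -8 ∨ (1/4)*z ≥ (5/4)*j - 7/2)
Before skip: ((¬(3*j + z ≠ 3)) ∨ (¬(12*j + 3*z ≥ -23))) ∧ (3*j + z ≤ -8 ∨ (1/4)*z ≥ (5/4)*j - 7/2)
Then branch requires ((¬(6*z ≠ -11)) ∨ (¬(21*z ≥ -83))) ∧ (6*z ≤ -22 ∨ (1/2)*z ≤ -5); else branch requires ((¬(3*j + z ≠ 24)) ∨ (¬(12*j + 3*z ≥ 61))) ∧ (3*j + z ≤ 13 ∨ (1/4)*z ≥ (5/4)*j - 49/4).
Before the if: ((¬(z < -1)) → (((¬(6*z ≠ -11)) ∨ (¬(21*z ≥ -83))) ∧ (6*z ≤ -22 ∨ (1/2)*z ≤ -5))) ∧ (z < -1 → (((¬(3*j + z ≠ 24)) ∨ (¬(12*j + 3*z ≥ 61))) ∧ (3*j + z ≤ 13 ∨ (1/4)*z ≥ (5/4)*j - 49/4)))
Answer: WP = ((¬(z < -1)) → (((¬(6*z ≠ -11)) ∨ (¬(21*z ≥ -83))) ∧ (6*z ≤ -22 ∨ (1/2)*z ≤ -5))) ∧ (z < -1 → (((¬(3*j + z ≠ 24)) ∨ (¬(12*j + 3*z ≥ 61))) ∧ (3*j + z ≤ 13 ∨ (1/4)*z ≥ (5/4)*j - 49/4)))


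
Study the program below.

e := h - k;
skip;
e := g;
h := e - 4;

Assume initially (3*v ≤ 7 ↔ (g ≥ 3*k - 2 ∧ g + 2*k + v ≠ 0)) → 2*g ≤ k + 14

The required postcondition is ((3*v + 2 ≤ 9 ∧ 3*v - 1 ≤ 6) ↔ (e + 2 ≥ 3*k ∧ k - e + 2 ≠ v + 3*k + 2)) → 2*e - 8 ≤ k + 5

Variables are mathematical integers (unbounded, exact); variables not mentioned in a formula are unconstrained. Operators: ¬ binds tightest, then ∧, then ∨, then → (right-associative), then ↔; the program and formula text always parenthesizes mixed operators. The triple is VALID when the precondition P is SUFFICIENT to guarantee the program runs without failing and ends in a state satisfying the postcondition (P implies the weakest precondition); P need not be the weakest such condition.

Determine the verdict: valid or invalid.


Working backward. After the program, the postcondition ((3*v + 2 ≤ 9 ∧ 3*v - 1 ≤ 6) ↔ (e + 2 ≥ 3*k ∧ k - e + 2 ≠ v + 3*k + 2)) → 2*e - 8 ≤ k + 5 must hold; in canonical form it is (3*v ≤ 7 ↔ (e ≥ 3*k - 2 ∧ e + 2*k + v ≠ 0)) → 2*e ≤ k + 13.
Before h := e - 4: (3*v ≤ 7 ↔ (e ≥ 3*k - 2 ∧ e + 2*k + v ≠ 0)) → 2*e ≤ k + 13
Before e := g: (3*v ≤ 7 ↔ (g ≥ 3*k - 2 ∧ g + 2*k + v ≠ 0)) → 2*g ≤ k + 13
Before skip: (3*v ≤ 7 ↔ (g ≥ 3*k - 2 ∧ g + 2*k + v ≠ 0)) → 2*g ≤ k + 13
Before e := h - k: (3*v ≤ 7 ↔ (g ≥ 3*k - 2 ∧ g + 2*k + v ≠ 0)) → 2*g ≤ k + 13
The weakest precondition is (3*v ≤ 7 ↔ (g ≥ 3*k - 2 ∧ g + 2*k + v ≠ 0)) → 2*g ≤ k + 13.
Check whether (3*v ≤ 7 ↔ (g ≥ 3*k - 2 ∧ g + 2*k + v ≠ 0)) → 2*g ≤ k + 14 implies it.
Countermodel: at the initial state g = 9, k = 4, v = 3, the precondition holds but the weakest precondition fails.
Answer: invalid


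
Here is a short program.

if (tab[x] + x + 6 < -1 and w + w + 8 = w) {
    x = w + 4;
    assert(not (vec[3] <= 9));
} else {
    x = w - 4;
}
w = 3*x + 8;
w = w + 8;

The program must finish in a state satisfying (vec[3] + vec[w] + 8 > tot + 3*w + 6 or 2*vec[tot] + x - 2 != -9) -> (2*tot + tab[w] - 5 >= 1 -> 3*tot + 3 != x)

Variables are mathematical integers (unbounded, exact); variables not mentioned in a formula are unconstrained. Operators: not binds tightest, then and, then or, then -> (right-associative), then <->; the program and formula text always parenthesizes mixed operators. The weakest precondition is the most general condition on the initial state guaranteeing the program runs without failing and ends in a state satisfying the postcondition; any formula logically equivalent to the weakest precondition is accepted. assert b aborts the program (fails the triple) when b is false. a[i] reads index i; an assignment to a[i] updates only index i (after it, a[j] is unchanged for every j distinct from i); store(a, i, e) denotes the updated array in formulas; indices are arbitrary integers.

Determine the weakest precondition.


Working backward. After the program, the postcondition (vec[3] + vec[w] + 8 > tot + 3*w + 6 or 2*vec[tot] + x - 2 != -9) -> (2*tot + tab[w] - 5 >= 1 -> 3*tot + 3 != x) must hold; in canonical form it is (vec[3] + vec[w] > tot + 3*w - 2 or 2*vec[tot] + x != -7) -> (tab[w] + 2*tot >= 6 -> 3*tot != x - 3).
Before w := w + 8: (vec[w + 8] + vec[3] > tot + 3*w + 22 or 2*vec[tot] + x != -7) -> (tab[w + 8] + 2*tot >= 6 -> 3*tot != x - 3)
Before w := 3*x + 8: (vec[3*x + 16] + vec[3] > tot + 9*x + 46 or 2*vec[tot] + x != -7) -> (tab[3*x + 16] + 2*tot >= 6 -> 3*tot != x - 3)
Then branch requires (not (vec[3] <= 9)) and ((vec[3*w + 28] + vec[3] > tot + 9*w + 82 or 2*vec[tot] + w != -11) -> (tab[3*w + 28] + 2*tot >= 6 -> 3*tot != w + 1)); else branch requires (vec[3*w + 4] + vec[3] > tot + 9*w + 10 or 2*vec[tot] + w != -3) -> (tab[3*w + 4] + 2*tot >= 6 -> 3*tot != w - 7).
Before the if: ((tab[x] + x < -7 and w = -8) -> ((not (vec[3] <= 9)) and ((vec[3*w + 28] + vec[3] > tot + 9*w + 82 or 2*vec[tot] + w != -11) -> (tab[3*w + 28] + 2*tot >= 6 -> 3*tot != w + 1)))) and ((not (tab[x] + x < -7 and w = -8)) -> ((vec[3*w + 4] + vec[3] > tot + 9*w + 10 or 2*vec[tot] + w != -3) -> (tab[3*w + 4] + 2*tot >= 6 -> 3*tot != w - 7)))
Answer: WP = ((tab[x] + x < -7 and w = -8) -> ((not (vec[3] <= 9)) and ((vec[3*w + 28] + vec[3] > tot + 9*w + 82 or 2*vec[tot] + w != -11) -> (tab[3*w + 28] + 2*tot >= 6 -> 3*tot != w + 1)))) and ((not (tab[x] + x < -7 and w = -8)) -> ((vec[3*w + 4] + vec[3] > tot + 9*w + 10 or 2*vec[tot] + w != -3) -> (tab[3*w + 4] + 2*tot >= 6 -> 3*tot != w - 7)))


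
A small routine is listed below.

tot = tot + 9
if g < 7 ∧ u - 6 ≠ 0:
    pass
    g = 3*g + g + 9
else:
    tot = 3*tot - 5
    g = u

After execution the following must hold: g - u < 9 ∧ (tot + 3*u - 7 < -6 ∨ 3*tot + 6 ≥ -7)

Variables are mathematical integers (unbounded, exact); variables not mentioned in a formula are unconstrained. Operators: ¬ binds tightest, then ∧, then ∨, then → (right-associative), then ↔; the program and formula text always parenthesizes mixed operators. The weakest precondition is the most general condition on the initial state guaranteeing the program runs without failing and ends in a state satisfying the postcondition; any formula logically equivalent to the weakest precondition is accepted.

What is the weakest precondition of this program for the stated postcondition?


Working backward. After the program, the postcondition g - u < 9 ∧ (tot + 3*u - 7 < -6 ∨ 3*tot + 6 ≥ -7) must hold; in canonical form it is g < u + 9 ∧ (tot + 3*u < 1 ∨ 3*tot ≥ -13).
Then branch requires 4*g < u ∧ (tot + 3*u < 1 ∨ 3*tot ≥ -13); else branch requires 3*tot + 3*u < 6 ∨ 9*tot ≥ 2.
Before the if: ((g < 7 ∧ u ≠ 6) → (4*g < u ∧ (tot + 3*u < 1 ∨ 3*tot ≥ -13))) ∧ ((¬(g < 7 ∧ u ≠ 6)) → (3*tot + 3*u < 6 ∨ 9*tot ≥ 2))
Before tot := tot + 9: ((g < 7 ∧ u ≠ 6) → (4*g < u ∧ (tot + 3*u < -8 ∨ 3*tot ≥ -40))) ∧ ((¬(g < 7 ∧ u ≠ 6)) → (3*tot + 3*u < -21 ∨ 9*tot ≥ -79))
Answer: WP = ((g < 7 ∧ u ≠ 6) → (4*g < u ∧ (tot + 3*u < -8 ∨ 3*tot ≥ -40))) ∧ ((¬(g < 7 ∧ u ≠ 6)) → (3*tot + 3*u < -21 ∨ 9*tot ≥ -79))


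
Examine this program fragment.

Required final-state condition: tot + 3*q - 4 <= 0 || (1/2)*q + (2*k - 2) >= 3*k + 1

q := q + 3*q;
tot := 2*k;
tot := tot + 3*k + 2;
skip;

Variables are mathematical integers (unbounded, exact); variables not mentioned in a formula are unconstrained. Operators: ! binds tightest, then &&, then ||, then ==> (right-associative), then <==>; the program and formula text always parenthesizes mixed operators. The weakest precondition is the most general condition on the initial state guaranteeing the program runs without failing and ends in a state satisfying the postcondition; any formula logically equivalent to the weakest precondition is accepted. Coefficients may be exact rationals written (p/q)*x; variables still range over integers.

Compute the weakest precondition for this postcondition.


Working backward. After the program, the postcondition tot + 3*q - 4 <= 0 || (1/2)*q + (2*k - 2) >= 3*k + 1 must hold; in canonical form it is 3*q + tot <= 4 || (1/2)*q >= k + 3.
Before skip: 3*q + tot <= 4 || (1/2)*q >= k + 3
Before tot := tot + 3*k + 2: 3*k + 3*q + tot <= 2 || (1/2)*q >= k + 3
Before tot := 2*k: 5*k + 3*q <= 2 || (1/2)*q >= k + 3
Before q := q + 3*q: 5*k + 12*q <= 2 || 2*q >= k + 3
Answer: WP = 5*k + 12*q <= 2 || 2*q >= k + 3


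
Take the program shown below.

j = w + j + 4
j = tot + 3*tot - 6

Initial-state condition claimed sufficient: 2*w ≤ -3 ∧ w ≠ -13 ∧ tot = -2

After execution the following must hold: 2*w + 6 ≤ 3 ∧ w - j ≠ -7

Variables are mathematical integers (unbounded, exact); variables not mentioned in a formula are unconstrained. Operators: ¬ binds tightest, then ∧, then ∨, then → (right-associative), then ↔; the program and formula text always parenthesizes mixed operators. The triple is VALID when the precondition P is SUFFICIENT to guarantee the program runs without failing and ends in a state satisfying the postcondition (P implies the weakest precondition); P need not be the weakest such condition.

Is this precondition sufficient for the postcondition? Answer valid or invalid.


Working backward. After the program, the postcondition 2*w + 6 ≤ 3 ∧ w - j ≠ -7 must hold; in canonical form it is 2*w ≤ -3 ∧ w ≠ j - 7.
Before j := tot + 3*tot - 6: 2*w ≤ -3 ∧ w ≠ 4*tot - 13
Before j := w + j + 4: 2*w ≤ -3 ∧ w ≠ 4*tot - 13
The weakest precondition is 2*w ≤ -3 ∧ w ≠ 4*tot - 13.
Check whether 2*w ≤ -3 ∧ w ≠ -13 ∧ tot = -2 implies it.
Countermodel: at the initial state tot = -2, w = -21, the precondition holds but the weakest precondition fails.
Answer: invalid


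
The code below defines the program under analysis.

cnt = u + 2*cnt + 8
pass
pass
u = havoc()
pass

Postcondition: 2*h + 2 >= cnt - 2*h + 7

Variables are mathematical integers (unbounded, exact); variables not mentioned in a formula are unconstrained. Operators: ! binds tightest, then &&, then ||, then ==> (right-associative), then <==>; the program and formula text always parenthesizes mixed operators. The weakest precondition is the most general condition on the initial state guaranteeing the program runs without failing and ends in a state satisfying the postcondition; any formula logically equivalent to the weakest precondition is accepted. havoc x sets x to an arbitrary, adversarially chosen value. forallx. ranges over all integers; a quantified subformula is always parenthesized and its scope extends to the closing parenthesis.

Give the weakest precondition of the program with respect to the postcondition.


Working backward. After the program, the postcondition 2*h + 2 >= cnt - 2*h + 7 must hold; in canonical form it is 4*h >= cnt + 5.
Before skip: 4*h >= cnt + 5
Before havoc u: 4*h >= cnt + 5
Before skip: 4*h >= cnt + 5
Before skip: 4*h >= cnt + 5
Before cnt := u + 2*cnt + 8: 4*h >= 2*cnt + u + 13
Answer: WP = 4*h >= 2*cnt + u + 13


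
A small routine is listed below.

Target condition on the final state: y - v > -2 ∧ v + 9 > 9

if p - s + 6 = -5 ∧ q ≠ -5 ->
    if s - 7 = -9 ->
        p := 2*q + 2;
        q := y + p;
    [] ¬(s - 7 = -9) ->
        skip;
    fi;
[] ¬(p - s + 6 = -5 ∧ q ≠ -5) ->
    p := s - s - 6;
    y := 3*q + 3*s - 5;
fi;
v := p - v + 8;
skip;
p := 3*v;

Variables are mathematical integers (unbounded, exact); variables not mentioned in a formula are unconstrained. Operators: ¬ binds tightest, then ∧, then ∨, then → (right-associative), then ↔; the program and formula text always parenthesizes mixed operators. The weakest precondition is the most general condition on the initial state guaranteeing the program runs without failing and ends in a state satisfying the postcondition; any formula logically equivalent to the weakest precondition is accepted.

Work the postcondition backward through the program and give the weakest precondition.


Working backward. After the program, the postcondition y - v > -2 ∧ v + 9 > 9 must hold; in canonical form it is y > v - 2 ∧ v > 0.
Before p := 3*v: y > v - 2 ∧ v > 0
Before skip: y > v - 2 ∧ v > 0
Before v := p - v + 8: v + y > p + 6 ∧ p > v - 8
Then branch requires (s = -2 → (v + y > 2*q + 8 ∧ 2*q > v - 10)) ∧ ((¬(s = -2)) → (v + y > p + 6 ∧ p > v - 8)); else branch requires 3*q + 3*s + v > 5 ∧ v < 2.
Before the if: ((p = s - 11 ∧ q ≠ -5) → ((s = -2 → (v + y > 2*q + 8 ∧ 2*q > v - 10)) ∧ ((¬(s = -2)) → (v + y > p + 6 ∧ p > v - 8)))) ∧ ((¬(p = s - 11 ∧ q ≠ -5)) → (3*q + 3*s + v > 5 ∧ v < 2))
Answer: WP = ((p = s - 11 ∧ q ≠ -5) → ((s = -2 → (v + y > 2*q + 8 ∧ 2*q > v - 10)) ∧ ((¬(s = -2)) → (v + y > p + 6 ∧ p > v - 8)))) ∧ ((¬(p = s - 11 ∧ q ≠ -5)) → (3*q + 3*s + v > 5 ∧ v < 2))


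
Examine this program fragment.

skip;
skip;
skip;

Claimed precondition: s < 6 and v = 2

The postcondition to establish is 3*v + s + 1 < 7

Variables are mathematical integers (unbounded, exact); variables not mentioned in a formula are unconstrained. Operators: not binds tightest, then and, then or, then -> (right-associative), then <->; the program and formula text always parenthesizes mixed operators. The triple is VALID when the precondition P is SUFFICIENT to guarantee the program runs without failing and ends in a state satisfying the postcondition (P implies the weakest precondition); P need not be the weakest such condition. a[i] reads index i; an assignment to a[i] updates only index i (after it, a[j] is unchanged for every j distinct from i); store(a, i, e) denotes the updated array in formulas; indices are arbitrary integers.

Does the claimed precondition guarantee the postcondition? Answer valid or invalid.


Working backward. After the program, the postcondition 3*v + s + 1 < 7 must hold; in canonical form it is s + 3*v < 6.
Before skip: s + 3*v < 6
Before skip: s + 3*v < 6
Before skip: s + 3*v < 6
The weakest precondition is s + 3*v < 6.
Check whether s < 6 and v = 2 implies it.
Countermodel: at the initial state s = 0, v = 2, the precondition holds but the weakest precondition fails.
Answer: invalid
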